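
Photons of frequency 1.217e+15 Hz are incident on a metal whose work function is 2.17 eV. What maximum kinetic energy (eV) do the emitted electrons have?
2.8631 eV

Using Einstein's photoelectric equation: KE_max = hf - φ

First, calculate the photon energy:
E_photon = hf = (6.626×10⁻³⁴ J·s)(1.217e+15 Hz)
E_photon = 5.0331 eV

Then, the maximum kinetic energy:
KE_max = E_photon - φ = 5.0331 eV - 2.17 eV = 2.8631 eV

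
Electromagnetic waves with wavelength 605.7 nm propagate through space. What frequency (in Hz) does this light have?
4.9495e+14 Hz

Using the wave equation: c = fλ

Solving for frequency:
f = c/λ = (3×10⁸ m/s) / (605.7×10⁻⁹ m)
f = 4.9495e+14 Hz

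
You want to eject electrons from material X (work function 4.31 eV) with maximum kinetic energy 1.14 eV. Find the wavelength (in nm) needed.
227.49 nm

From Einstein's equation: KE_max = hc/λ - φ

Rearranging for λ:
hc/λ = KE_max + φ
λ = hc/(KE_max + φ)

Required photon energy:
E_photon = KE_max + φ = 1.14 + 4.31 = 5.45 eV

Required wavelength:
λ = hc/E_photon = (6.626×10⁻³⁴)(3×10⁸) / (5.45 × 1.602×10⁻¹⁹)
λ = 227.49 nm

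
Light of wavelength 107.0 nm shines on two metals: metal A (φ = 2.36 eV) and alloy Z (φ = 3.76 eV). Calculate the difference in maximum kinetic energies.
1.4000 eV

Using KE_max = hc/λ - φ for each metal:

Photon energy: E = hc/λ = 11.5873 eV

For metal A (φ₁ = 2.36 eV):
KE₁ = E - φ₁ = 11.5873 - 2.36 = 9.2273 eV

For alloy Z (φ₂ = 3.76 eV):
KE₂ = E - φ₂ = 11.5873 - 3.76 = 7.8273 eV

Difference:
ΔKE = KE₁ - KE₂ = 9.2273 - 7.8273 = 1.4000 eV

Note: The difference equals the difference in work functions: 3.76 - 2.36 = 1.40 eV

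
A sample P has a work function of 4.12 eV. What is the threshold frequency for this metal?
9.9621e+14 Hz

The threshold frequency is when the photon energy equals the work function:
hf₀ = φ

Solving for f₀:
f₀ = φ/h = (4.12 eV × 1.602×10⁻¹⁹ J/eV) / (6.626×10⁻³⁴ J·s)
f₀ = 9.9621e+14 Hz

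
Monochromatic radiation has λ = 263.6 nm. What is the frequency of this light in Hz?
1.1373e+15 Hz

Using the wave equation: c = fλ

Solving for frequency:
f = c/λ = (3×10⁸ m/s) / (263.6×10⁻⁹ m)
f = 1.1373e+15 Hz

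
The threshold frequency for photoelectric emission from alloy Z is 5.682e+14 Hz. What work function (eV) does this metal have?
2.35 eV

At the threshold frequency, photon energy equals work function:
φ = hf₀

Calculating:
φ = (6.626×10⁻³⁴ J·s)(5.682e+14 Hz)
φ = 2.35 eV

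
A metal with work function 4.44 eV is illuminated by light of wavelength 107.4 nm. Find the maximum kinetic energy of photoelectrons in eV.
7.1042 eV

Using Einstein's photoelectric equation: KE_max = hf - φ = hc/λ - φ

First, calculate the photon energy:
E_photon = hc/λ = (6.626×10⁻³⁴ J·s)(3×10⁸ m/s) / (107.4×10⁻⁹ m)
E_photon = 11.5442 eV

Then, the maximum kinetic energy:
KE_max = E_photon - φ = 11.5442 eV - 4.44 eV = 7.1042 eV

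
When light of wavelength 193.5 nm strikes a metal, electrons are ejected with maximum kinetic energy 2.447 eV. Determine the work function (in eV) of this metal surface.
3.96 eV

From Einstein's photoelectric equation: KE_max = hf - φ = hc/λ - φ

Rearranging for φ:
φ = hc/λ - KE_max

Calculate photon energy:
E_photon = hc/λ = 6.4075 eV

Therefore:
φ = 6.4075 - 2.447 = 3.96 eV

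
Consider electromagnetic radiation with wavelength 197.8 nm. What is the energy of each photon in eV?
6.2682 eV

Using E = hf = hc/λ:

E = hc/λ = (6.626×10⁻³⁴ J·s)(3×10⁸ m/s) / (197.8×10⁻⁹ m)
E = 6.2682 eV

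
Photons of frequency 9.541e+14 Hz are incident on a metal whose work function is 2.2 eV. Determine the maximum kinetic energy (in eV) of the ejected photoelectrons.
1.7458 eV

Using Einstein's photoelectric equation: KE_max = hf - φ

First, calculate the photon energy:
E_photon = hf = (6.626×10⁻³⁴ J·s)(9.541e+14 Hz)
E_photon = 3.9458 eV

Then, the maximum kinetic energy:
KE_max = E_photon - φ = 3.9458 eV - 2.2 eV = 1.7458 eV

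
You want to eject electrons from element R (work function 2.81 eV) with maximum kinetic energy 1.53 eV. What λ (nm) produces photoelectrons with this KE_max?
285.68 nm

From Einstein's equation: KE_max = hc/λ - φ

Rearranging for λ:
hc/λ = KE_max + φ
λ = hc/(KE_max + φ)

Required photon energy:
E_photon = KE_max + φ = 1.53 + 2.81 = 4.34 eV

Required wavelength:
λ = hc/E_photon = (6.626×10⁻³⁴)(3×10⁸) / (4.34 × 1.602×10⁻¹⁹)
λ = 285.68 nm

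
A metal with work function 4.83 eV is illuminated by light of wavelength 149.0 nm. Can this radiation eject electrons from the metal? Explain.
Yes

For photoemission, the photon energy must exceed the work function.

Photon energy: E = hc/λ = 8.3211 eV
Work function: φ = 4.83 eV

Since E_photon (8.3211 eV) > φ (4.83 eV), photoemission WILL occur.
The threshold wavelength is λ₀ = hc/φ = 256.7 nm.
Since 149.0 nm < 256.7 nm, the light has sufficient energy.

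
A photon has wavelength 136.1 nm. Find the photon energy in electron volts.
9.1098 eV

Using E = hf = hc/λ:

E = hc/λ = (6.626×10⁻³⁴ J·s)(3×10⁸ m/s) / (136.1×10⁻⁹ m)
E = 9.1098 eV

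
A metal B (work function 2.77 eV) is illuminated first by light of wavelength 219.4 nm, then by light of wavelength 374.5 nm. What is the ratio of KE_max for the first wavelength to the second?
5.3288

Using Einstein's equation: KE_max = hc/λ - φ

For λ₁ = 219.4 nm:
E₁ = hc/λ₁ = 5.6511 eV
KE₁ = E₁ - φ = 5.6511 - 2.77 = 2.8811 eV

For λ₂ = 374.5 nm:
E₂ = hc/λ₂ = 3.3107 eV
KE₂ = E₂ - φ = 3.3107 - 2.77 = 0.5407 eV

Ratio: KE₁/KE₂ = 2.8811/0.5407 = 5.3288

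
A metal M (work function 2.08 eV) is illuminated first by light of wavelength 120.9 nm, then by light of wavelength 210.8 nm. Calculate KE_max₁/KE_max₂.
2.1504

Using Einstein's equation: KE_max = hc/λ - φ

For λ₁ = 120.9 nm:
E₁ = hc/λ₁ = 10.2551 eV
KE₁ = E₁ - φ = 10.2551 - 2.08 = 8.1751 eV

For λ₂ = 210.8 nm:
E₂ = hc/λ₂ = 5.8816 eV
KE₂ = E₂ - φ = 5.8816 - 2.08 = 3.8016 eV

Ratio: KE₁/KE₂ = 8.1751/3.8016 = 2.1504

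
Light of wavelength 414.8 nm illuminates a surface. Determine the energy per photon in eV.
2.9890 eV

Using E = hf = hc/λ:

E = hc/λ = (6.626×10⁻³⁴ J·s)(3×10⁸ m/s) / (414.8×10⁻⁹ m)
E = 2.9890 eV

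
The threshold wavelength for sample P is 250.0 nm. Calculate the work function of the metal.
4.96 eV

At the threshold wavelength, photon energy equals work function:
φ = hc/λ₀

Calculating:
φ = (6.626×10⁻³⁴ J·s)(3×10⁸ m/s) / (250.0×10⁻⁹ m)
φ = 4.96 eV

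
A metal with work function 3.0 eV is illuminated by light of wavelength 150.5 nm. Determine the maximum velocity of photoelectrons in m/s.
1.3574e+06 m/s

First, find the maximum kinetic energy:
E_photon = hc/λ = 8.2382 eV
KE_max = E_photon - φ = 8.2382 - 3.0 = 5.2382 eV

Convert to Joules: KE_max = 5.2382 × 1.602×10⁻¹⁹ J = 8.3924e-19 J

Then use KE = ½mv² to find velocity:
v = √(2·KE/m) = √(2 × 8.3924e-19 J / 9.109e-31 kg)
v = 1.3574e+06 m/s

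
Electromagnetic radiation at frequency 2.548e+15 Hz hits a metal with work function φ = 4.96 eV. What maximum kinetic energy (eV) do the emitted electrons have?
5.5777 eV

Using Einstein's photoelectric equation: KE_max = hf - φ

First, calculate the photon energy:
E_photon = hf = (6.626×10⁻³⁴ J·s)(2.548e+15 Hz)
E_photon = 10.5377 eV

Then, the maximum kinetic energy:
KE_max = E_photon - φ = 10.5377 eV - 4.96 eV = 5.5777 eV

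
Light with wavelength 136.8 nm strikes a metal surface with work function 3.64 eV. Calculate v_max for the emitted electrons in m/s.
1.3812e+06 m/s

First, find the maximum kinetic energy:
E_photon = hc/λ = 9.0632 eV
KE_max = E_photon - φ = 9.0632 - 3.64 = 5.4232 eV

Convert to Joules: KE_max = 5.4232 × 1.602×10⁻¹⁹ J = 8.6889e-19 J

Then use KE = ½mv² to find velocity:
v = √(2·KE/m) = √(2 × 8.6889e-19 J / 9.109e-31 kg)
v = 1.3812e+06 m/s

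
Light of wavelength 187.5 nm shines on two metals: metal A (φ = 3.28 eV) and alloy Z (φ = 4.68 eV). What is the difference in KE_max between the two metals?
1.4000 eV

Using KE_max = hc/λ - φ for each metal:

Photon energy: E = hc/λ = 6.6125 eV

For metal A (φ₁ = 3.28 eV):
KE₁ = E - φ₁ = 6.6125 - 3.28 = 3.3325 eV

For alloy Z (φ₂ = 4.68 eV):
KE₂ = E - φ₂ = 6.6125 - 4.68 = 1.9325 eV

Difference:
ΔKE = KE₁ - KE₂ = 3.3325 - 1.9325 = 1.4000 eV

Note: The difference equals the difference in work functions: 4.68 - 3.28 = 1.40 eV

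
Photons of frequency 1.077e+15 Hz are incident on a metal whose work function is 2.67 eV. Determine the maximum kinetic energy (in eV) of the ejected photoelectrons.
1.7841 eV

Using Einstein's photoelectric equation: KE_max = hf - φ

First, calculate the photon energy:
E_photon = hf = (6.626×10⁻³⁴ J·s)(1.077e+15 Hz)
E_photon = 4.4541 eV

Then, the maximum kinetic energy:
KE_max = E_photon - φ = 4.4541 eV - 2.67 eV = 1.7841 eV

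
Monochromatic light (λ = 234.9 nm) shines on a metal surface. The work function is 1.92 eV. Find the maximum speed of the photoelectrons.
1.0869e+06 m/s

First, find the maximum kinetic energy:
E_photon = hc/λ = 5.2782 eV
KE_max = E_photon - φ = 5.2782 - 1.92 = 3.3582 eV

Convert to Joules: KE_max = 3.3582 × 1.602×10⁻¹⁹ J = 5.3804e-19 J

Then use KE = ½mv² to find velocity:
v = √(2·KE/m) = √(2 × 5.3804e-19 J / 9.109e-31 kg)
v = 1.0869e+06 m/s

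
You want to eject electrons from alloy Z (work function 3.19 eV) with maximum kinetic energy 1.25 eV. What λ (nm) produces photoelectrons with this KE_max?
279.24 nm

From Einstein's equation: KE_max = hc/λ - φ

Rearranging for λ:
hc/λ = KE_max + φ
λ = hc/(KE_max + φ)

Required photon energy:
E_photon = KE_max + φ = 1.25 + 3.19 = 4.44 eV

Required wavelength:
λ = hc/E_photon = (6.626×10⁻³⁴)(3×10⁸) / (4.44 × 1.602×10⁻¹⁹)
λ = 279.24 nm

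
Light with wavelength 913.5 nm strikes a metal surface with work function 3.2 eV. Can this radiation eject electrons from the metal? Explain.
No

For photoemission, the photon energy must exceed the work function.

Photon energy: E = hc/λ = 1.3572 eV
Work function: φ = 3.2 eV

Since E_photon (1.3572 eV) < φ (3.2 eV), photoemission will NOT occur.
The threshold wavelength is λ₀ = hc/φ = 387.5 nm.
Since 913.5 nm > 387.5 nm, the photons lack sufficient energy.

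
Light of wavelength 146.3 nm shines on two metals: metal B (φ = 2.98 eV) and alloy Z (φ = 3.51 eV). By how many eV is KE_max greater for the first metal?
0.5300 eV

Using KE_max = hc/λ - φ for each metal:

Photon energy: E = hc/λ = 8.4747 eV

For metal B (φ₁ = 2.98 eV):
KE₁ = E - φ₁ = 8.4747 - 2.98 = 5.4947 eV

For alloy Z (φ₂ = 3.51 eV):
KE₂ = E - φ₂ = 8.4747 - 3.51 = 4.9647 eV

Difference:
ΔKE = KE₁ - KE₂ = 5.4947 - 4.9647 = 0.5300 eV

Note: The difference equals the difference in work functions: 3.51 - 2.98 = 0.53 eV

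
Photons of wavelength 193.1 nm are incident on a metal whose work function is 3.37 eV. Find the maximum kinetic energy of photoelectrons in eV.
3.0507 eV

Using Einstein's photoelectric equation: KE_max = hf - φ = hc/λ - φ

First, calculate the photon energy:
E_photon = hc/λ = (6.626×10⁻³⁴ J·s)(3×10⁸ m/s) / (193.1×10⁻⁹ m)
E_photon = 6.4207 eV

Then, the maximum kinetic energy:
KE_max = E_photon - φ = 6.4207 eV - 3.37 eV = 3.0507 eV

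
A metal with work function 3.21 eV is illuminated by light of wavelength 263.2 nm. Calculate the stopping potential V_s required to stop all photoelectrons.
1.5006 V

The stopping potential V_s satisfies: eV_s = KE_max

First, find KE_max using Einstein's equation:
E_photon = hc/λ = 4.7106 eV
KE_max = E_photon - φ = 4.7106 - 3.21 = 1.5006 eV

Since eV_s = KE_max:
V_s = KE_max/e = 1.5006 V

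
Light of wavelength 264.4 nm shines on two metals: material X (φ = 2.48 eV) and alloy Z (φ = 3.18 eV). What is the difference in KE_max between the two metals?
0.7000 eV

Using KE_max = hc/λ - φ for each metal:

Photon energy: E = hc/λ = 4.6893 eV

For material X (φ₁ = 2.48 eV):
KE₁ = E - φ₁ = 4.6893 - 2.48 = 2.2093 eV

For alloy Z (φ₂ = 3.18 eV):
KE₂ = E - φ₂ = 4.6893 - 3.18 = 1.5093 eV

Difference:
ΔKE = KE₁ - KE₂ = 2.2093 - 1.5093 = 0.7000 eV

Note: The difference equals the difference in work functions: 3.18 - 2.48 = 0.70 eV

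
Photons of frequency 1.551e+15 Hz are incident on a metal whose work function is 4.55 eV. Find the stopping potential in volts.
1.8644 V

The stopping potential V_s satisfies: eV_s = KE_max

First, find KE_max using Einstein's equation:
E_photon = hf = (6.626×10⁻³⁴ J·s)(1.551e+15 Hz) = 6.4144 eV
KE_max = E_photon - φ = 6.4144 - 4.55 = 1.8644 eV

Since eV_s = KE_max:
V_s = KE_max/e = 1.8644 V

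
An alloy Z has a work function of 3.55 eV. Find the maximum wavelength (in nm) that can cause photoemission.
349.25 nm

The threshold wavelength is when the photon energy equals the work function:
hc/λ₀ = φ

Solving for λ₀:
λ₀ = hc/φ = (6.626×10⁻³⁴ J·s)(3×10⁸ m/s) / (3.55 eV × 1.602×10⁻¹⁹ J/eV)
λ₀ = 349.25 nm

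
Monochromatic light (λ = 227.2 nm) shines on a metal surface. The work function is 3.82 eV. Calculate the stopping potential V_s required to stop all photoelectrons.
1.6371 V

The stopping potential V_s satisfies: eV_s = KE_max

First, find KE_max using Einstein's equation:
E_photon = hc/λ = 5.4571 eV
KE_max = E_photon - φ = 5.4571 - 3.82 = 1.6371 eV

Since eV_s = KE_max:
V_s = KE_max/e = 1.6371 V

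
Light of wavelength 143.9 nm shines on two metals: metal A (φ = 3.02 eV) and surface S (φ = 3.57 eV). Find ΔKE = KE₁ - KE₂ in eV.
0.5500 eV

Using KE_max = hc/λ - φ for each metal:

Photon energy: E = hc/λ = 8.6160 eV

For metal A (φ₁ = 3.02 eV):
KE₁ = E - φ₁ = 8.6160 - 3.02 = 5.5960 eV

For surface S (φ₂ = 3.57 eV):
KE₂ = E - φ₂ = 8.6160 - 3.57 = 5.0460 eV

Difference:
ΔKE = KE₁ - KE₂ = 5.5960 - 5.0460 = 0.5500 eV

Note: The difference equals the difference in work functions: 3.57 - 3.02 = 0.55 eV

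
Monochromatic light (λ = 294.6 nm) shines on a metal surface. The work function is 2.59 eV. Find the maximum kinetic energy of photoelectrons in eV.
1.6186 eV

Using Einstein's photoelectric equation: KE_max = hf - φ = hc/λ - φ

First, calculate the photon energy:
E_photon = hc/λ = (6.626×10⁻³⁴ J·s)(3×10⁸ m/s) / (294.6×10⁻⁹ m)
E_photon = 4.2086 eV

Then, the maximum kinetic energy:
KE_max = E_photon - φ = 4.2086 eV - 2.59 eV = 1.6186 eV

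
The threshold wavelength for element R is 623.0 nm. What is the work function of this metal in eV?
1.99 eV

At the threshold wavelength, photon energy equals work function:
φ = hc/λ₀

Calculating:
φ = (6.626×10⁻³⁴ J·s)(3×10⁸ m/s) / (623.0×10⁻⁹ m)
φ = 1.99 eV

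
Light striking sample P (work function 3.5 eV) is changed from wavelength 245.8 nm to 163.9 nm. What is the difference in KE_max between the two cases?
2.5205 eV

Using Einstein's equation: KE_max = hc/λ - φ

For λ₁ = 245.8 nm:
KE₁ = hc/λ₁ - φ = 5.0441 - 3.5 = 1.5441 eV

For λ₂ = 163.9 nm:
KE₂ = hc/λ₂ - φ = 7.5646 - 3.5 = 4.0646 eV

Change in KE:
ΔKE = KE₂ - KE₁ = 4.0646 - 1.5441 = 2.5205 eV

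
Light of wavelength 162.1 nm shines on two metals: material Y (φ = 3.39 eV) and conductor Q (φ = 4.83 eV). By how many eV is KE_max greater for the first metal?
1.4400 eV

Using KE_max = hc/λ - φ for each metal:

Photon energy: E = hc/λ = 7.6486 eV

For material Y (φ₁ = 3.39 eV):
KE₁ = E - φ₁ = 7.6486 - 3.39 = 4.2586 eV

For conductor Q (φ₂ = 4.83 eV):
KE₂ = E - φ₂ = 7.6486 - 4.83 = 2.8186 eV

Difference:
ΔKE = KE₁ - KE₂ = 4.2586 - 2.8186 = 1.4400 eV

Note: The difference equals the difference in work functions: 4.83 - 3.39 = 1.44 eV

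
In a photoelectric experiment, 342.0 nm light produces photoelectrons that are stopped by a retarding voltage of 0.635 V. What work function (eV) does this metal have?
2.99 eV

The stopping potential gives the maximum kinetic energy: KE_max = eV_s = 0.635 eV

From Einstein's photoelectric equation: KE_max = hc/λ - φ
Rearranging: φ = hc/λ - KE_max

Calculate photon energy:
E_photon = hc/λ = (6.626×10⁻³⁴ J·s)(3×10⁸ m/s) / (342.0×10⁻⁹ m) = 3.6253 eV

Therefore:
φ = 3.6253 - 0.635 = 2.99 eV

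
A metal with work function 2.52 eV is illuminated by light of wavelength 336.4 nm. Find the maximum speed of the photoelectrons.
6.4033e+05 m/s

First, find the maximum kinetic energy:
E_photon = hc/λ = 3.6856 eV
KE_max = E_photon - φ = 3.6856 - 2.52 = 1.1656 eV

Convert to Joules: KE_max = 1.1656 × 1.602×10⁻¹⁹ J = 1.8675e-19 J

Then use KE = ½mv² to find velocity:
v = √(2·KE/m) = √(2 × 1.8675e-19 J / 9.109e-31 kg)
v = 6.4033e+05 m/s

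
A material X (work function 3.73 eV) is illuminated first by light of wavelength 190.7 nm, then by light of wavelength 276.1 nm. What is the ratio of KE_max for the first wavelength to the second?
3.6441

Using Einstein's equation: KE_max = hc/λ - φ

For λ₁ = 190.7 nm:
E₁ = hc/λ₁ = 6.5015 eV
KE₁ = E₁ - φ = 6.5015 - 3.73 = 2.7715 eV

For λ₂ = 276.1 nm:
E₂ = hc/λ₂ = 4.4906 eV
KE₂ = E₂ - φ = 4.4906 - 3.73 = 0.7606 eV

Ratio: KE₁/KE₂ = 2.7715/0.7606 = 3.6441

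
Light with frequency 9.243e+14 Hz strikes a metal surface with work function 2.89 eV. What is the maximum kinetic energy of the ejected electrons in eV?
0.9326 eV

Using Einstein's photoelectric equation: KE_max = hf - φ

First, calculate the photon energy:
E_photon = hf = (6.626×10⁻³⁴ J·s)(9.243e+14 Hz)
E_photon = 3.8226 eV

Then, the maximum kinetic energy:
KE_max = E_photon - φ = 3.8226 eV - 2.89 eV = 0.9326 eV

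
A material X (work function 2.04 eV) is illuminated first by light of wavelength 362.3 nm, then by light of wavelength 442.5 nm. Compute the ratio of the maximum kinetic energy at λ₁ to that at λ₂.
1.8141

Using Einstein's equation: KE_max = hc/λ - φ

For λ₁ = 362.3 nm:
E₁ = hc/λ₁ = 3.4221 eV
KE₁ = E₁ - φ = 3.4221 - 2.04 = 1.3821 eV

For λ₂ = 442.5 nm:
E₂ = hc/λ₂ = 2.8019 eV
KE₂ = E₂ - φ = 2.8019 - 2.04 = 0.7619 eV

Ratio: KE₁/KE₂ = 1.3821/0.7619 = 1.8141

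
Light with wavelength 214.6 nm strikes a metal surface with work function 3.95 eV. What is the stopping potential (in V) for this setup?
1.8275 V

The stopping potential V_s satisfies: eV_s = KE_max

First, find KE_max using Einstein's equation:
E_photon = hc/λ = 5.7775 eV
KE_max = E_photon - φ = 5.7775 - 3.95 = 1.8275 eV

Since eV_s = KE_max:
V_s = KE_max/e = 1.8275 V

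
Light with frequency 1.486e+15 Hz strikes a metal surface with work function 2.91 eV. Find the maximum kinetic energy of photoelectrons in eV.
3.2356 eV

Using Einstein's photoelectric equation: KE_max = hf - φ

First, calculate the photon energy:
E_photon = hf = (6.626×10⁻³⁴ J·s)(1.486e+15 Hz)
E_photon = 6.1456 eV

Then, the maximum kinetic energy:
KE_max = E_photon - φ = 6.1456 eV - 2.91 eV = 3.2356 eV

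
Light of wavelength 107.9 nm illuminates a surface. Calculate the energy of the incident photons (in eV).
11.4907 eV

Using E = hf = hc/λ:

E = hc/λ = (6.626×10⁻³⁴ J·s)(3×10⁸ m/s) / (107.9×10⁻⁹ m)
E = 11.4907 eV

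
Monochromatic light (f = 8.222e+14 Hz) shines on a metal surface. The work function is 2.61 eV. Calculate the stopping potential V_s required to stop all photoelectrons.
0.7903 V

The stopping potential V_s satisfies: eV_s = KE_max

First, find KE_max using Einstein's equation:
E_photon = hf = (6.626×10⁻³⁴ J·s)(8.222e+14 Hz) = 3.4003 eV
KE_max = E_photon - φ = 3.4003 - 2.61 = 0.7903 eV

Since eV_s = KE_max:
V_s = KE_max/e = 0.7903 V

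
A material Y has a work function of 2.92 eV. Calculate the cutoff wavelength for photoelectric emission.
424.60 nm

The threshold wavelength is when the photon energy equals the work function:
hc/λ₀ = φ

Solving for λ₀:
λ₀ = hc/φ = (6.626×10⁻³⁴ J·s)(3×10⁸ m/s) / (2.92 eV × 1.602×10⁻¹⁹ J/eV)
λ₀ = 424.60 nm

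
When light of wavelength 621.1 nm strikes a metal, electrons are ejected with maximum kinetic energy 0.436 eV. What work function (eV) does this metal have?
1.56 eV

From Einstein's photoelectric equation: KE_max = hf - φ = hc/λ - φ

Rearranging for φ:
φ = hc/λ - KE_max

Calculate photon energy:
E_photon = hc/λ = 1.9962 eV

Therefore:
φ = 1.9962 - 0.436 = 1.56 eV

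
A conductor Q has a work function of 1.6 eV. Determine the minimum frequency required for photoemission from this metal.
3.8688e+14 Hz

The threshold frequency is when the photon energy equals the work function:
hf₀ = φ

Solving for f₀:
f₀ = φ/h = (1.6 eV × 1.602×10⁻¹⁹ J/eV) / (6.626×10⁻³⁴ J·s)
f₀ = 3.8688e+14 Hz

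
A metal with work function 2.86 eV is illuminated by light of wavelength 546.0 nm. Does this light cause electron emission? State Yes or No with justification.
No

For photoemission, the photon energy must exceed the work function.

Photon energy: E = hc/λ = 2.2708 eV
Work function: φ = 2.86 eV

Since E_photon (2.2708 eV) < φ (2.86 eV), photoemission will NOT occur.
The threshold wavelength is λ₀ = hc/φ = 433.5 nm.
Since 546.0 nm > 433.5 nm, the photons lack sufficient energy.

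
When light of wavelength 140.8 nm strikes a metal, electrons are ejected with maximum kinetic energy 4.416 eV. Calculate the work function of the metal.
4.39 eV

From Einstein's photoelectric equation: KE_max = hf - φ = hc/λ - φ

Rearranging for φ:
φ = hc/λ - KE_max

Calculate photon energy:
E_photon = hc/λ = 8.8057 eV

Therefore:
φ = 8.8057 - 4.416 = 4.39 eV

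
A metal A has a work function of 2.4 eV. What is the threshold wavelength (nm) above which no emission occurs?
516.60 nm

The threshold wavelength is when the photon energy equals the work function:
hc/λ₀ = φ

Solving for λ₀:
λ₀ = hc/φ = (6.626×10⁻³⁴ J·s)(3×10⁸ m/s) / (2.4 eV × 1.602×10⁻¹⁹ J/eV)
λ₀ = 516.60 nm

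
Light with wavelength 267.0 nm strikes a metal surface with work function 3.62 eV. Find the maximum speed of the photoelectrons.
6.0006e+05 m/s

First, find the maximum kinetic energy:
E_photon = hc/λ = 4.6436 eV
KE_max = E_photon - φ = 4.6436 - 3.62 = 1.0236 eV

Convert to Joules: KE_max = 1.0236 × 1.602×10⁻¹⁹ J = 1.6400e-19 J

Then use KE = ½mv² to find velocity:
v = √(2·KE/m) = √(2 × 1.6400e-19 J / 9.109e-31 kg)
v = 6.0006e+05 m/s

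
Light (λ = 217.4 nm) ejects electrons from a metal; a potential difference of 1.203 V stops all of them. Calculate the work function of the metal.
4.50 eV

The stopping potential gives the maximum kinetic energy: KE_max = eV_s = 1.203 eV

From Einstein's photoelectric equation: KE_max = hc/λ - φ
Rearranging: φ = hc/λ - KE_max

Calculate photon energy:
E_photon = hc/λ = (6.626×10⁻³⁴ J·s)(3×10⁸ m/s) / (217.4×10⁻⁹ m) = 5.7030 eV

Therefore:
φ = 5.7030 - 1.203 = 4.50 eV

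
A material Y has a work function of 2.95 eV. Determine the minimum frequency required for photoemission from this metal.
7.1331e+14 Hz

The threshold frequency is when the photon energy equals the work function:
hf₀ = φ

Solving for f₀:
f₀ = φ/h = (2.95 eV × 1.602×10⁻¹⁹ J/eV) / (6.626×10⁻³⁴ J·s)
f₀ = 7.1331e+14 Hz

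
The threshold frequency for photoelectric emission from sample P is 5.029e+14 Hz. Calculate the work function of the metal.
2.08 eV

At the threshold frequency, photon energy equals work function:
φ = hf₀

Calculating:
φ = (6.626×10⁻³⁴ J·s)(5.029e+14 Hz)
φ = 2.08 eV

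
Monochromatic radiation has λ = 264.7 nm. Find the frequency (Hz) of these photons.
1.1326e+15 Hz

Using the wave equation: c = fλ

Solving for frequency:
f = c/λ = (3×10⁸ m/s) / (264.7×10⁻⁹ m)
f = 1.1326e+15 Hz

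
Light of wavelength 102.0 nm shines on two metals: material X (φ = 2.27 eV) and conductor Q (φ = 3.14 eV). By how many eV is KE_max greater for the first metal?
0.8700 eV

Using KE_max = hc/λ - φ for each metal:

Photon energy: E = hc/λ = 12.1553 eV

For material X (φ₁ = 2.27 eV):
KE₁ = E - φ₁ = 12.1553 - 2.27 = 9.8853 eV

For conductor Q (φ₂ = 3.14 eV):
KE₂ = E - φ₂ = 12.1553 - 3.14 = 9.0153 eV

Difference:
ΔKE = KE₁ - KE₂ = 9.8853 - 9.0153 = 0.8700 eV

Note: The difference equals the difference in work functions: 3.14 - 2.27 = 0.87 eV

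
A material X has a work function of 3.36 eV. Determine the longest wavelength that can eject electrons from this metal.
369.00 nm

The threshold wavelength is when the photon energy equals the work function:
hc/λ₀ = φ

Solving for λ₀:
λ₀ = hc/φ = (6.626×10⁻³⁴ J·s)(3×10⁸ m/s) / (3.36 eV × 1.602×10⁻¹⁹ J/eV)
λ₀ = 369.00 nm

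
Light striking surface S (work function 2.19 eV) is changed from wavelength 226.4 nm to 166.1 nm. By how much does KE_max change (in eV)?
1.9881 eV

Using Einstein's equation: KE_max = hc/λ - φ

For λ₁ = 226.4 nm:
KE₁ = hc/λ₁ - φ = 5.4763 - 2.19 = 3.2863 eV

For λ₂ = 166.1 nm:
KE₂ = hc/λ₂ - φ = 7.4644 - 2.19 = 5.2744 eV

Change in KE:
ΔKE = KE₂ - KE₁ = 5.2744 - 3.2863 = 1.9881 eV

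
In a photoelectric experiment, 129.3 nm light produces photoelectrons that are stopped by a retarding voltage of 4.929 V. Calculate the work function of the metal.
4.66 eV

The stopping potential gives the maximum kinetic energy: KE_max = eV_s = 4.929 eV

From Einstein's photoelectric equation: KE_max = hc/λ - φ
Rearranging: φ = hc/λ - KE_max

Calculate photon energy:
E_photon = hc/λ = (6.626×10⁻³⁴ J·s)(3×10⁸ m/s) / (129.3×10⁻⁹ m) = 9.5889 eV

Therefore:
φ = 9.5889 - 4.929 = 4.66 eV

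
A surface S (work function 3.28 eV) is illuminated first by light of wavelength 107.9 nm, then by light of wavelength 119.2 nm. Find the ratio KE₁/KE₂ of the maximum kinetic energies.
1.1530

Using Einstein's equation: KE_max = hc/λ - φ

For λ₁ = 107.9 nm:
E₁ = hc/λ₁ = 11.4907 eV
KE₁ = E₁ - φ = 11.4907 - 3.28 = 8.2107 eV

For λ₂ = 119.2 nm:
E₂ = hc/λ₂ = 10.4014 eV
KE₂ = E₂ - φ = 10.4014 - 3.28 = 7.1214 eV

Ratio: KE₁/KE₂ = 8.2107/7.1214 = 1.1530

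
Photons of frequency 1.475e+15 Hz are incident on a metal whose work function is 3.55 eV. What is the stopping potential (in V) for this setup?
2.5501 V

The stopping potential V_s satisfies: eV_s = KE_max

First, find KE_max using Einstein's equation:
E_photon = hf = (6.626×10⁻³⁴ J·s)(1.475e+15 Hz) = 6.1001 eV
KE_max = E_photon - φ = 6.1001 - 3.55 = 2.5501 eV

Since eV_s = KE_max:
V_s = KE_max/e = 2.5501 V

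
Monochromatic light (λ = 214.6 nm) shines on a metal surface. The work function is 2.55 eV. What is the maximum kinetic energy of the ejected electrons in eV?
3.2275 eV

Using Einstein's photoelectric equation: KE_max = hf - φ = hc/λ - φ

First, calculate the photon energy:
E_photon = hc/λ = (6.626×10⁻³⁴ J·s)(3×10⁸ m/s) / (214.6×10⁻⁹ m)
E_photon = 5.7775 eV

Then, the maximum kinetic energy:
KE_max = E_photon - φ = 5.7775 eV - 2.55 eV = 3.2275 eV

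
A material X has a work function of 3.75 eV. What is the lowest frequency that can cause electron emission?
9.0675e+14 Hz

The threshold frequency is when the photon energy equals the work function:
hf₀ = φ

Solving for f₀:
f₀ = φ/h = (3.75 eV × 1.602×10⁻¹⁹ J/eV) / (6.626×10⁻³⁴ J·s)
f₀ = 9.0675e+14 Hz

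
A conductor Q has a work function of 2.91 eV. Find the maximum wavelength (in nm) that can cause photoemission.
426.06 nm

The threshold wavelength is when the photon energy equals the work function:
hc/λ₀ = φ

Solving for λ₀:
λ₀ = hc/φ = (6.626×10⁻³⁴ J·s)(3×10⁸ m/s) / (2.91 eV × 1.602×10⁻¹⁹ J/eV)
λ₀ = 426.06 nm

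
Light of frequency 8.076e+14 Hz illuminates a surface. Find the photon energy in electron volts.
3.3400 eV

Using E = hf:

E = hf = (6.626×10⁻³⁴ J·s)(8.076e+14 Hz)
E = 3.3400 eV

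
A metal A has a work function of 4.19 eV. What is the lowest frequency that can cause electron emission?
1.0131e+15 Hz

The threshold frequency is when the photon energy equals the work function:
hf₀ = φ

Solving for f₀:
f₀ = φ/h = (4.19 eV × 1.602×10⁻¹⁹ J/eV) / (6.626×10⁻³⁴ J·s)
f₀ = 1.0131e+15 Hz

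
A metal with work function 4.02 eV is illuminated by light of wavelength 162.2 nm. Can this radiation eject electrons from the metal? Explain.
Yes

For photoemission, the photon energy must exceed the work function.

Photon energy: E = hc/λ = 7.6439 eV
Work function: φ = 4.02 eV

Since E_photon (7.6439 eV) > φ (4.02 eV), photoemission WILL occur.
The threshold wavelength is λ₀ = hc/φ = 308.4 nm.
Since 162.2 nm < 308.4 nm, the light has sufficient energy.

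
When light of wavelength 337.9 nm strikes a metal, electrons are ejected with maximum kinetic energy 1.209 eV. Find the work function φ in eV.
2.46 eV

From Einstein's photoelectric equation: KE_max = hf - φ = hc/λ - φ

Rearranging for φ:
φ = hc/λ - KE_max

Calculate photon energy:
E_photon = hc/λ = 3.6693 eV

Therefore:
φ = 3.6693 - 1.209 = 2.46 eV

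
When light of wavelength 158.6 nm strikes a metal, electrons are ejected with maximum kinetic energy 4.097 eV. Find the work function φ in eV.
3.72 eV

From Einstein's photoelectric equation: KE_max = hf - φ = hc/λ - φ

Rearranging for φ:
φ = hc/λ - KE_max

Calculate photon energy:
E_photon = hc/λ = 7.8174 eV

Therefore:
φ = 7.8174 - 4.097 = 3.72 eV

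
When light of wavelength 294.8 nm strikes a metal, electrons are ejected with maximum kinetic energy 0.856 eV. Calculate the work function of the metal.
3.35 eV

From Einstein's photoelectric equation: KE_max = hf - φ = hc/λ - φ

Rearranging for φ:
φ = hc/λ - KE_max

Calculate photon energy:
E_photon = hc/λ = 4.2057 eV

Therefore:
φ = 4.2057 - 0.856 = 3.35 eV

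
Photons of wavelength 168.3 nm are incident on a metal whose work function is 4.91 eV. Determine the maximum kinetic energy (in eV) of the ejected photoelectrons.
2.4569 eV

Using Einstein's photoelectric equation: KE_max = hf - φ = hc/λ - φ

First, calculate the photon energy:
E_photon = hc/λ = (6.626×10⁻³⁴ J·s)(3×10⁸ m/s) / (168.3×10⁻⁹ m)
E_photon = 7.3669 eV

Then, the maximum kinetic energy:
KE_max = E_photon - φ = 7.3669 eV - 4.91 eV = 2.4569 eV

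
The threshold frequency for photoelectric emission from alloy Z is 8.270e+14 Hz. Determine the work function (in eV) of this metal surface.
3.42 eV

At the threshold frequency, photon energy equals work function:
φ = hf₀

Calculating:
φ = (6.626×10⁻³⁴ J·s)(8.270e+14 Hz)
φ = 3.42 eV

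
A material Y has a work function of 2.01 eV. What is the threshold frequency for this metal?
4.8602e+14 Hz

The threshold frequency is when the photon energy equals the work function:
hf₀ = φ

Solving for f₀:
f₀ = φ/h = (2.01 eV × 1.602×10⁻¹⁹ J/eV) / (6.626×10⁻³⁴ J·s)
f₀ = 4.8602e+14 Hz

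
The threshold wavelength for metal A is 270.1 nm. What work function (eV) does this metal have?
4.59 eV

At the threshold wavelength, photon energy equals work function:
φ = hc/λ₀

Calculating:
φ = (6.626×10⁻³⁴ J·s)(3×10⁸ m/s) / (270.1×10⁻⁹ m)
φ = 4.59 eV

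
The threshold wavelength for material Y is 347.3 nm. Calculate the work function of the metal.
3.57 eV

At the threshold wavelength, photon energy equals work function:
φ = hc/λ₀

Calculating:
φ = (6.626×10⁻³⁴ J·s)(3×10⁸ m/s) / (347.3×10⁻⁹ m)
φ = 3.57 eV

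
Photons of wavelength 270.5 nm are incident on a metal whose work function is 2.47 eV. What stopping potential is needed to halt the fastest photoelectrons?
2.1135 V

The stopping potential V_s satisfies: eV_s = KE_max

First, find KE_max using Einstein's equation:
E_photon = hc/λ = 4.5835 eV
KE_max = E_photon - φ = 4.5835 - 2.47 = 2.1135 eV

Since eV_s = KE_max:
V_s = KE_max/e = 2.1135 V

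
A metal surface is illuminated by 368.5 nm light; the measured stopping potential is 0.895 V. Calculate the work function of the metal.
2.47 eV

The stopping potential gives the maximum kinetic energy: KE_max = eV_s = 0.895 eV

From Einstein's photoelectric equation: KE_max = hc/λ - φ
Rearranging: φ = hc/λ - KE_max

Calculate photon energy:
E_photon = hc/λ = (6.626×10⁻³⁴ J·s)(3×10⁸ m/s) / (368.5×10⁻⁹ m) = 3.3646 eV

Therefore:
φ = 3.3646 - 0.895 = 2.47 eV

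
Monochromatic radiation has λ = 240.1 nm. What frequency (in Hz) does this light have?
1.2486e+15 Hz

Using the wave equation: c = fλ

Solving for frequency:
f = c/λ = (3×10⁸ m/s) / (240.1×10⁻⁹ m)
f = 1.2486e+15 Hz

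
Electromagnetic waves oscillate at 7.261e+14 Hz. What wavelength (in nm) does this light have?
412.88 nm

Using the wave equation: c = fλ

Solving for wavelength:
λ = c/f = (3×10⁸ m/s) / (7.261e+14 Hz)
λ = 412.88 nm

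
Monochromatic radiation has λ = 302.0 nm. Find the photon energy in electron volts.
4.1054 eV

Using E = hf = hc/λ:

E = hc/λ = (6.626×10⁻³⁴ J·s)(3×10⁸ m/s) / (302.0×10⁻⁹ m)
E = 4.1054 eV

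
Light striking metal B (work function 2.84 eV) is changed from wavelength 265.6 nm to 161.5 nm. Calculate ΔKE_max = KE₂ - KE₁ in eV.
3.0090 eV

Using Einstein's equation: KE_max = hc/λ - φ

For λ₁ = 265.6 nm:
KE₁ = hc/λ₁ - φ = 4.6681 - 2.84 = 1.8281 eV

For λ₂ = 161.5 nm:
KE₂ = hc/λ₂ - φ = 7.6770 - 2.84 = 4.8370 eV

Change in KE:
ΔKE = KE₂ - KE₁ = 4.8370 - 1.8281 = 3.0090 eV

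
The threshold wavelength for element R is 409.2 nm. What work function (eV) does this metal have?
3.03 eV

At the threshold wavelength, photon energy equals work function:
φ = hc/λ₀

Calculating:
φ = (6.626×10⁻³⁴ J·s)(3×10⁸ m/s) / (409.2×10⁻⁹ m)
φ = 3.03 eV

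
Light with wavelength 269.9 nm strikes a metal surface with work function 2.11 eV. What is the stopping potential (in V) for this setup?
2.4837 V

The stopping potential V_s satisfies: eV_s = KE_max

First, find KE_max using Einstein's equation:
E_photon = hc/λ = 4.5937 eV
KE_max = E_photon - φ = 4.5937 - 2.11 = 2.4837 eV

Since eV_s = KE_max:
V_s = KE_max/e = 2.4837 V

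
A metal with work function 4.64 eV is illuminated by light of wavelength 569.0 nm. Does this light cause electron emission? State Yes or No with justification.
No

For photoemission, the photon energy must exceed the work function.

Photon energy: E = hc/λ = 2.1790 eV
Work function: φ = 4.64 eV

Since E_photon (2.1790 eV) < φ (4.64 eV), photoemission will NOT occur.
The threshold wavelength is λ₀ = hc/φ = 267.2 nm.
Since 569.0 nm > 267.2 nm, the photons lack sufficient energy.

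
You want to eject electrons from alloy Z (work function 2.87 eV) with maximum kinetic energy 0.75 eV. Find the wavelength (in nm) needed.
342.50 nm

From Einstein's equation: KE_max = hc/λ - φ

Rearranging for λ:
hc/λ = KE_max + φ
λ = hc/(KE_max + φ)

Required photon energy:
E_photon = KE_max + φ = 0.75 + 2.87 = 3.62 eV

Required wavelength:
λ = hc/E_photon = (6.626×10⁻³⁴)(3×10⁸) / (3.62 × 1.602×10⁻¹⁹)
λ = 342.50 nm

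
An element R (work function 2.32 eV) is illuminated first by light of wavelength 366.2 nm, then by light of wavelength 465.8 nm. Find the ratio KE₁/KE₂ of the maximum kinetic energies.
3.1184

Using Einstein's equation: KE_max = hc/λ - φ

For λ₁ = 366.2 nm:
E₁ = hc/λ₁ = 3.3857 eV
KE₁ = E₁ - φ = 3.3857 - 2.32 = 1.0657 eV

For λ₂ = 465.8 nm:
E₂ = hc/λ₂ = 2.6617 eV
KE₂ = E₂ - φ = 2.6617 - 2.32 = 0.3417 eV

Ratio: KE₁/KE₂ = 1.0657/0.3417 = 3.1184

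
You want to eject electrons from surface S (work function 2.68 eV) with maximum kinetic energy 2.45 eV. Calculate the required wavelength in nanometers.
241.68 nm

From Einstein's equation: KE_max = hc/λ - φ

Rearranging for λ:
hc/λ = KE_max + φ
λ = hc/(KE_max + φ)

Required photon energy:
E_photon = KE_max + φ = 2.45 + 2.68 = 5.13 eV

Required wavelength:
λ = hc/E_photon = (6.626×10⁻³⁴)(3×10⁸) / (5.13 × 1.602×10⁻¹⁹)
λ = 241.68 nm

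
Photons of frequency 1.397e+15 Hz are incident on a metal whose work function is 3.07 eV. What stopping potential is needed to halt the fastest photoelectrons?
2.7075 V

The stopping potential V_s satisfies: eV_s = KE_max

First, find KE_max using Einstein's equation:
E_photon = hf = (6.626×10⁻³⁴ J·s)(1.397e+15 Hz) = 5.7775 eV
KE_max = E_photon - φ = 5.7775 - 3.07 = 2.7075 eV

Since eV_s = KE_max:
V_s = KE_max/e = 2.7075 V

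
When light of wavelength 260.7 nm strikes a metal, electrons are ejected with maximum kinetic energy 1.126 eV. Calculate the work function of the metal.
3.63 eV

From Einstein's photoelectric equation: KE_max = hf - φ = hc/λ - φ

Rearranging for φ:
φ = hc/λ - KE_max

Calculate photon energy:
E_photon = hc/λ = 4.7558 eV

Therefore:
φ = 4.7558 - 1.126 = 3.63 eV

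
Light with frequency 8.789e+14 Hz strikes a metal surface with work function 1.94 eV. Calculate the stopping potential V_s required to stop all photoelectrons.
1.6948 V

The stopping potential V_s satisfies: eV_s = KE_max

First, find KE_max using Einstein's equation:
E_photon = hf = (6.626×10⁻³⁴ J·s)(8.789e+14 Hz) = 3.6348 eV
KE_max = E_photon - φ = 3.6348 - 1.94 = 1.6948 eV

Since eV_s = KE_max:
V_s = KE_max/e = 1.6948 V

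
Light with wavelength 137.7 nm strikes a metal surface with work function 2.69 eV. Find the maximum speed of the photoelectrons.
1.4903e+06 m/s

First, find the maximum kinetic energy:
E_photon = hc/λ = 9.0039 eV
KE_max = E_photon - φ = 9.0039 - 2.69 = 6.3139 eV

Convert to Joules: KE_max = 6.3139 × 1.602×10⁻¹⁹ J = 1.0116e-18 J

Then use KE = ½mv² to find velocity:
v = √(2·KE/m) = √(2 × 1.0116e-18 J / 9.109e-31 kg)
v = 1.4903e+06 m/s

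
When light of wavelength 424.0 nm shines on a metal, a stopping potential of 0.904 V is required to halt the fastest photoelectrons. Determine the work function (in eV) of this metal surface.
2.02 eV

The stopping potential gives the maximum kinetic energy: KE_max = eV_s = 0.904 eV

From Einstein's photoelectric equation: KE_max = hc/λ - φ
Rearranging: φ = hc/λ - KE_max

Calculate photon energy:
E_photon = hc/λ = (6.626×10⁻³⁴ J·s)(3×10⁸ m/s) / (424.0×10⁻⁹ m) = 2.9242 eV

Therefore:
φ = 2.9242 - 0.904 = 2.02 eV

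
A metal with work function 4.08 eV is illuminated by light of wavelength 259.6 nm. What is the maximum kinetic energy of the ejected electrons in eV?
0.6960 eV

Using Einstein's photoelectric equation: KE_max = hf - φ = hc/λ - φ

First, calculate the photon energy:
E_photon = hc/λ = (6.626×10⁻³⁴ J·s)(3×10⁸ m/s) / (259.6×10⁻⁹ m)
E_photon = 4.7760 eV

Then, the maximum kinetic energy:
KE_max = E_photon - φ = 4.7760 eV - 4.08 eV = 0.6960 eV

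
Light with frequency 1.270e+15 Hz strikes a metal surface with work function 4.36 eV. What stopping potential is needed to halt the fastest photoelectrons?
0.8923 V

The stopping potential V_s satisfies: eV_s = KE_max

First, find KE_max using Einstein's equation:
E_photon = hf = (6.626×10⁻³⁴ J·s)(1.270e+15 Hz) = 5.2523 eV
KE_max = E_photon - φ = 5.2523 - 4.36 = 0.8923 eV

Since eV_s = KE_max:
V_s = KE_max/e = 0.8923 V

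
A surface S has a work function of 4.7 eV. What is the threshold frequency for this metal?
1.1365e+15 Hz

The threshold frequency is when the photon energy equals the work function:
hf₀ = φ

Solving for f₀:
f₀ = φ/h = (4.7 eV × 1.602×10⁻¹⁹ J/eV) / (6.626×10⁻³⁴ J·s)
f₀ = 1.1365e+15 Hz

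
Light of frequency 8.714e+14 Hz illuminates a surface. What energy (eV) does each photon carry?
3.6038 eV

Using E = hf:

E = hf = (6.626×10⁻³⁴ J·s)(8.714e+14 Hz)
E = 3.6038 eV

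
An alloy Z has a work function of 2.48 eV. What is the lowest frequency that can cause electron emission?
5.9966e+14 Hz

The threshold frequency is when the photon energy equals the work function:
hf₀ = φ

Solving for f₀:
f₀ = φ/h = (2.48 eV × 1.602×10⁻¹⁹ J/eV) / (6.626×10⁻³⁴ J·s)
f₀ = 5.9966e+14 Hz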